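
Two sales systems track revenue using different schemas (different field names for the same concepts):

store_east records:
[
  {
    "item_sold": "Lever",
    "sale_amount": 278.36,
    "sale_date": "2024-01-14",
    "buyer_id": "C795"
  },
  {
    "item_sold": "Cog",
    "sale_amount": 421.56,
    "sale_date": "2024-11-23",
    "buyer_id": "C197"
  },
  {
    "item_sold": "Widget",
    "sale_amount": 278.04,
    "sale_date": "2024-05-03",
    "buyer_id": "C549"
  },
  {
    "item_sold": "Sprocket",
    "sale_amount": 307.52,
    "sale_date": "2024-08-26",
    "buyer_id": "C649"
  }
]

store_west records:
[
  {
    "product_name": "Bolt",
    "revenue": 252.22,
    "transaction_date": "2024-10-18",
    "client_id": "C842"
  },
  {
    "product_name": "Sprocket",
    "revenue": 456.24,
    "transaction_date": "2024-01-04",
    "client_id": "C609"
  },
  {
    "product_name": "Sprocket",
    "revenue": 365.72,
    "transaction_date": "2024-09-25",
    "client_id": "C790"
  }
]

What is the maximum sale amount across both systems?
456.24

Reconcile: "sale_amount" (store_east) = "revenue" (store_west) = sale amount

Maximum in store_east: 421.56
Maximum in store_west: 456.24

Overall maximum: max(421.56, 456.24) = 456.24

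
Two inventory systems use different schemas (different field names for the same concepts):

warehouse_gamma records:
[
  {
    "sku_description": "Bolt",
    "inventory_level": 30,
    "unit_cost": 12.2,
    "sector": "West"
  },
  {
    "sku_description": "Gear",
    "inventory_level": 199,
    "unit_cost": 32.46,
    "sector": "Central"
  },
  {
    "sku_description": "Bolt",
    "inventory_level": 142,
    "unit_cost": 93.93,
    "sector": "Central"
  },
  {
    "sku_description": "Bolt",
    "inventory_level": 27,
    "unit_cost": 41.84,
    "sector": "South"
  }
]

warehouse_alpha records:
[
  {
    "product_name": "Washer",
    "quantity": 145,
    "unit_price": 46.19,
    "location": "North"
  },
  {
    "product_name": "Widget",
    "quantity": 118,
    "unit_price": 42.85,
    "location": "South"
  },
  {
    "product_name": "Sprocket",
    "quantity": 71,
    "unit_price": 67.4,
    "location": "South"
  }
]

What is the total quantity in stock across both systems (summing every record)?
732

To reconcile these schemas, identify the field holding the quantity in stock in each system:
1. In warehouse_gamma it is "inventory_level"
2. In warehouse_alpha it is "quantity"

From warehouse_gamma: 30 + 199 + 142 + 27 = 398
From warehouse_alpha: 145 + 118 + 71 = 334

Total: 398 + 334 = 732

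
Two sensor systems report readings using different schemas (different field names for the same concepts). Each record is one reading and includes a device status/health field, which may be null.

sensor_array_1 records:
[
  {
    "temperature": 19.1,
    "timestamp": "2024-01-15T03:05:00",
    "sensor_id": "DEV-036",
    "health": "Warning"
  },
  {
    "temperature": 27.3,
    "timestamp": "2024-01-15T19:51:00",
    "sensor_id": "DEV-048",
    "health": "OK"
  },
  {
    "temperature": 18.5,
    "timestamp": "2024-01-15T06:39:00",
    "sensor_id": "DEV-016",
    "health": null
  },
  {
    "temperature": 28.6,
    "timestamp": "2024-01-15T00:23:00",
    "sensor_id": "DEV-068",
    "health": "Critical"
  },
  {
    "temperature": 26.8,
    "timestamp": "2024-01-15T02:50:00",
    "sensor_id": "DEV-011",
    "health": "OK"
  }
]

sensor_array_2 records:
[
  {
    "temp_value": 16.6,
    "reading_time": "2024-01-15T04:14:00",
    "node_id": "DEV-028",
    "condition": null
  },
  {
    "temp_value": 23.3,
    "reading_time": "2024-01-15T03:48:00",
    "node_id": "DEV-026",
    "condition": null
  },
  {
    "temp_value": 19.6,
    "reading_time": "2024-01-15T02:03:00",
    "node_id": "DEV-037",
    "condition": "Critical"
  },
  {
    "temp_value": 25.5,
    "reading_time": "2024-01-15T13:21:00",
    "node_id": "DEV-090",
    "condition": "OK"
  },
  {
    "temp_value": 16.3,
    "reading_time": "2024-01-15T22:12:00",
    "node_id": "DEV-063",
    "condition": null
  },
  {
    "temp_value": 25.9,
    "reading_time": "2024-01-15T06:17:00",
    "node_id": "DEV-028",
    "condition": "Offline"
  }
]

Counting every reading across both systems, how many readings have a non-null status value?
7

Schema mapping: "health" (sensor_array_1) = "condition" (sensor_array_2) = status

Non-null in sensor_array_1: 4
Non-null in sensor_array_2: 3

Total non-null: 4 + 3 = 7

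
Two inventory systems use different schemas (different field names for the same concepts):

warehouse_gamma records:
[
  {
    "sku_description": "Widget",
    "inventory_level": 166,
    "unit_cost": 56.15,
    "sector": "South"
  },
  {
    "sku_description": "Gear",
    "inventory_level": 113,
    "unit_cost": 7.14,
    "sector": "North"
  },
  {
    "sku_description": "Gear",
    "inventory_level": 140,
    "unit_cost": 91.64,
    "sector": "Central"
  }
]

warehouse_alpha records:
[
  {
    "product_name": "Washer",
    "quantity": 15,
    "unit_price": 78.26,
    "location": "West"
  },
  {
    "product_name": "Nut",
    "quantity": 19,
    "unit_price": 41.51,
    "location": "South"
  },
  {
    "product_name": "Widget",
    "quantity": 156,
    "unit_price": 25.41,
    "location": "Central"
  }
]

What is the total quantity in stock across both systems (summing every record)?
609

To reconcile these schemas, identify the field holding the quantity in stock in each system:
1. In warehouse_gamma it is "inventory_level"
2. In warehouse_alpha it is "quantity"

From warehouse_gamma: 166 + 113 + 140 = 419
From warehouse_alpha: 15 + 19 + 156 = 190

Total: 419 + 190 = 609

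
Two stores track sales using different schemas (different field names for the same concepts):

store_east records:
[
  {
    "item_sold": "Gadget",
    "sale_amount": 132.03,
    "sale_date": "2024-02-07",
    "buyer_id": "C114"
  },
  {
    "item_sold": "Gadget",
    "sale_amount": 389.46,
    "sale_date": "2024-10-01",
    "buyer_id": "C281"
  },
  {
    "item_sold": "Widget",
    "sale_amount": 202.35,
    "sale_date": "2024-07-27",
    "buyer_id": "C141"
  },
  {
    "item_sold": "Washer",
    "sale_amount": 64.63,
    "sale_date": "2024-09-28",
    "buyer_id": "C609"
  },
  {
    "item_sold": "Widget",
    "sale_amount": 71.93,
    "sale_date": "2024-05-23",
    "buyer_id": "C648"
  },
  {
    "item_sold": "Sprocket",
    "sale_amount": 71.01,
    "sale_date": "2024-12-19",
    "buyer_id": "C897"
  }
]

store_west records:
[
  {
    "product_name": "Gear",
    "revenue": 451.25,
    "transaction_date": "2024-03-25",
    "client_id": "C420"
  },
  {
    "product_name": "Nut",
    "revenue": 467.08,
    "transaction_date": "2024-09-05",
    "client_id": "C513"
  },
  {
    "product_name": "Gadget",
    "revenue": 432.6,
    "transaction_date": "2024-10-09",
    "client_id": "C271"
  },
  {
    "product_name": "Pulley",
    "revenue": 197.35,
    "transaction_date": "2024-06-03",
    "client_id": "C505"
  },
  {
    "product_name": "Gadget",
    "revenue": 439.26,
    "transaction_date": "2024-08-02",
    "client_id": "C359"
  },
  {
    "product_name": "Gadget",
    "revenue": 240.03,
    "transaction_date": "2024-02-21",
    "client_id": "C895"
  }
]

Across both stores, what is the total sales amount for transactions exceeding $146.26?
2819.38

Schema mapping: "sale_amount" (store_east) = "revenue" (store_west) = sale amount

Sum of sales > $146.26 in store_east: 591.81
Sum of sales > $146.26 in store_west: 2227.57

Total: 591.81 + 2227.57 = 2819.38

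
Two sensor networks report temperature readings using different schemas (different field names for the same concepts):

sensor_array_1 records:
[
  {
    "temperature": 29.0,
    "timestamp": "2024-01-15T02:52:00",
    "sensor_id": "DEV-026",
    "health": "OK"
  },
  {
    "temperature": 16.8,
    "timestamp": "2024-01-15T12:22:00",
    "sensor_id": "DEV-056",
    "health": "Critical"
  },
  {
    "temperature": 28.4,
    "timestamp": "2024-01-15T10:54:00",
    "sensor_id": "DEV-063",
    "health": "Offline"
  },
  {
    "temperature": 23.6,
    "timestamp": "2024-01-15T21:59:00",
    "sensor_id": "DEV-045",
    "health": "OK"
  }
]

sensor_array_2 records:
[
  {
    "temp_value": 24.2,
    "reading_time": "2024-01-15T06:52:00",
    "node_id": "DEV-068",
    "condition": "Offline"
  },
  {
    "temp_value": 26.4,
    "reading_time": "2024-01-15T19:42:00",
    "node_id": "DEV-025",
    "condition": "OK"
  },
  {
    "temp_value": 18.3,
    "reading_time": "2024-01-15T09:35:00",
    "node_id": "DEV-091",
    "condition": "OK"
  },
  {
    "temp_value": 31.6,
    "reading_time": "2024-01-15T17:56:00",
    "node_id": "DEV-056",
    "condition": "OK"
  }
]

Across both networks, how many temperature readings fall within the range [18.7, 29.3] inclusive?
5

Schema mapping: "temperature" (sensor_array_1) = "temp_value" (sensor_array_2) = temperature

Readings in [18.7, 29.3] from sensor_array_1: 3
Readings in [18.7, 29.3] from sensor_array_2: 2

Total count: 3 + 2 = 5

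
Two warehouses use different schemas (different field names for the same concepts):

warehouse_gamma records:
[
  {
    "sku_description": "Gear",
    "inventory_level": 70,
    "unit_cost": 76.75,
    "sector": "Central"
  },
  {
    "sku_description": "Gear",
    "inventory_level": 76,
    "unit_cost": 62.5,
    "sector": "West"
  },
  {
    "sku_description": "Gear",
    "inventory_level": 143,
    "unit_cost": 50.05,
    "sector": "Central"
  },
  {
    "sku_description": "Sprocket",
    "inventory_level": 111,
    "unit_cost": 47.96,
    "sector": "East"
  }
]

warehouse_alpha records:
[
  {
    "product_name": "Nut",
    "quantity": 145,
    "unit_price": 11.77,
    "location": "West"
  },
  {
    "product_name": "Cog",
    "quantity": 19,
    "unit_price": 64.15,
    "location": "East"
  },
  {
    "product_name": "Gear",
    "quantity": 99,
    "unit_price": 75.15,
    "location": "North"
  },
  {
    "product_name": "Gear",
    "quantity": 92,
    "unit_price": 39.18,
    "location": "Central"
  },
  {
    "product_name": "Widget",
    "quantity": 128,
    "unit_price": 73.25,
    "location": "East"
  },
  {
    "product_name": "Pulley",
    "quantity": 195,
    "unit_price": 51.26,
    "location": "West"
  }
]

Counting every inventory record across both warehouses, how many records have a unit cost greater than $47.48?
8

Schema mapping: "unit_cost" (warehouse_gamma) = "unit_price" (warehouse_alpha) = unit cost

Records > $47.48 in warehouse_gamma: 4
Records > $47.48 in warehouse_alpha: 4

Total count: 4 + 4 = 8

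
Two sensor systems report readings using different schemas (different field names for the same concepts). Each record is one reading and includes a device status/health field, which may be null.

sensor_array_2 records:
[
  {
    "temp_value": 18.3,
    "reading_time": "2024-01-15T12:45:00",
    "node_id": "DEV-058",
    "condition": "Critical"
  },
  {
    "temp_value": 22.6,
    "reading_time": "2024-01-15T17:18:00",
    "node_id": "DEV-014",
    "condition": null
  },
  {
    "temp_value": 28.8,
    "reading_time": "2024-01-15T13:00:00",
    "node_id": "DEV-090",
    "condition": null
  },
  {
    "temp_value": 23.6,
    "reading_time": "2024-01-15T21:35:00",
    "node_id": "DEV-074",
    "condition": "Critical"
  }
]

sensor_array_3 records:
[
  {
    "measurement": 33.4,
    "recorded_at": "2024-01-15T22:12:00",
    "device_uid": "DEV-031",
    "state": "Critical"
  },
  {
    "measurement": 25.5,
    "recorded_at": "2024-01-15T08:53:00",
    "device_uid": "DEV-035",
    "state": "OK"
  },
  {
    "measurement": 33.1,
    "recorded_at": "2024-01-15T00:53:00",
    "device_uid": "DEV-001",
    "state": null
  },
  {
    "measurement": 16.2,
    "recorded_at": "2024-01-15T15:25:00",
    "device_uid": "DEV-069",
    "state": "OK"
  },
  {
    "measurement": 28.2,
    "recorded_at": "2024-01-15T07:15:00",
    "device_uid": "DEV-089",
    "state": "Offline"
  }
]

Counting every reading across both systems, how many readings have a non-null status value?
6

Schema mapping: "condition" (sensor_array_2) = "state" (sensor_array_3) = status

Non-null in sensor_array_2: 2
Non-null in sensor_array_3: 4

Total non-null: 2 + 4 = 6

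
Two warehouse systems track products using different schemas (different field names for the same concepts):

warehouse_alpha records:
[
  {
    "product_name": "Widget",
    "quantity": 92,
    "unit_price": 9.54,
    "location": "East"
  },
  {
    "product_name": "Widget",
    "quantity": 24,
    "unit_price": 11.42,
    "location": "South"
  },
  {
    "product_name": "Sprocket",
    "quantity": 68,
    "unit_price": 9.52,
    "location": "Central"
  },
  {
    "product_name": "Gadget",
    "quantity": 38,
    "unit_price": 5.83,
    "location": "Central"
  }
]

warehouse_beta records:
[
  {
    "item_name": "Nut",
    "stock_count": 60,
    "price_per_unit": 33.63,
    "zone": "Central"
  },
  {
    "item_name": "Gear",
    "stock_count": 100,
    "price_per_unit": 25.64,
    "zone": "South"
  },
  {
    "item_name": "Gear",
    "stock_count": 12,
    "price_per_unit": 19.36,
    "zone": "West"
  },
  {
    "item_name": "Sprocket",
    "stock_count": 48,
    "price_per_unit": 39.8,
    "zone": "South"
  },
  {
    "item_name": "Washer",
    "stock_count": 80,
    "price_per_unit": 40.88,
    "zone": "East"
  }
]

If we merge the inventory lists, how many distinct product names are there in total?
6

Schema mapping: "product_name" (warehouse_alpha) = "item_name" (warehouse_beta) = product name

Products in warehouse_alpha: ['Gadget', 'Sprocket', 'Widget']
Products in warehouse_beta: ['Gear', 'Nut', 'Sprocket', 'Washer']

Union (unique products): ['Gadget', 'Gear', 'Nut', 'Sprocket', 'Washer', 'Widget']
Count: 6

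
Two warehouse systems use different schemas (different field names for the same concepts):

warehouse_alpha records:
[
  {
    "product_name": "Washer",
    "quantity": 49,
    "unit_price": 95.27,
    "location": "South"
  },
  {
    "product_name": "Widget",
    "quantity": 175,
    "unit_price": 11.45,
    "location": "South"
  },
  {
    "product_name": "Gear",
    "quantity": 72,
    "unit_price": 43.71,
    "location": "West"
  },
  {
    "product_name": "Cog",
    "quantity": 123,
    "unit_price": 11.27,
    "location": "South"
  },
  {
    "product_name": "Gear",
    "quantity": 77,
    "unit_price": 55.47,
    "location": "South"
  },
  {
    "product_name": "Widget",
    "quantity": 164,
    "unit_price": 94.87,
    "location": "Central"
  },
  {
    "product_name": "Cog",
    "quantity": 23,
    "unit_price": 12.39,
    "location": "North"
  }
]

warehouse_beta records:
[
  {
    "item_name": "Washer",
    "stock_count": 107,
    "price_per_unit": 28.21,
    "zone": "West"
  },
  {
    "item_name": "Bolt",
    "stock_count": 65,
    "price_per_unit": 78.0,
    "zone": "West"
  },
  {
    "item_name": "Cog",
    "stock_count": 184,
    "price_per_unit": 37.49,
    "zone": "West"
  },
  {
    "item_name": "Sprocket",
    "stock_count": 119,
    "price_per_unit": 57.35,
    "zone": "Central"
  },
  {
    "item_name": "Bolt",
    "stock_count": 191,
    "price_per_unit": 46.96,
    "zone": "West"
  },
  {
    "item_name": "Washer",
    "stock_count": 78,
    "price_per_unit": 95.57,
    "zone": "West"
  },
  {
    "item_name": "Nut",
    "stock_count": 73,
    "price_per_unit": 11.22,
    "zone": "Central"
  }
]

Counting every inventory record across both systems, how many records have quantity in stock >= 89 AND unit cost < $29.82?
3

Schema mappings:
- "quantity" (warehouse_alpha) = "stock_count" (warehouse_beta) = quantity
- "unit_price" (warehouse_alpha) = "price_per_unit" (warehouse_beta) = unit cost

Records meeting both conditions in warehouse_alpha: 2
Records meeting both conditions in warehouse_beta: 1

Total: 2 + 1 = 3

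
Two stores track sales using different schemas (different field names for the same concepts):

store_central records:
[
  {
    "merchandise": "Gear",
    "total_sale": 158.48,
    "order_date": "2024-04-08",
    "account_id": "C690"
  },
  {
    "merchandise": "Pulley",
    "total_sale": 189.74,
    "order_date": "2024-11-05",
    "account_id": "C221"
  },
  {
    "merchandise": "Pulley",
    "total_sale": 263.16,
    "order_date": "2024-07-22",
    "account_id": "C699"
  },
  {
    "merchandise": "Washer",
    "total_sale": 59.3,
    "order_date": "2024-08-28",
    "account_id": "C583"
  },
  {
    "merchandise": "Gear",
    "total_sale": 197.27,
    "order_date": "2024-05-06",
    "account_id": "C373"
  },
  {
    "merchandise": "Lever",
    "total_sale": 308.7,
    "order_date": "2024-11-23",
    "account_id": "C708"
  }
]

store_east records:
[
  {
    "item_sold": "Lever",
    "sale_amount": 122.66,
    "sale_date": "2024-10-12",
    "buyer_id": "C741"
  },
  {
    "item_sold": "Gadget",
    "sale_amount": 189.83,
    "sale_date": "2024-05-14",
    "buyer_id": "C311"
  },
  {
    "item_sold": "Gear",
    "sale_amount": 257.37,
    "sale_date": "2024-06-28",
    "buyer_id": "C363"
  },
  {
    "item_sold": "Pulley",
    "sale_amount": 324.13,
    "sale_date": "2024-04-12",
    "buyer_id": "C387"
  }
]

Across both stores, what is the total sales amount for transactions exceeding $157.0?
1888.68

Schema mapping: "total_sale" (store_central) = "sale_amount" (store_east) = sale amount

Sum of sales > $157.0 in store_central: 1117.35
Sum of sales > $157.0 in store_east: 771.33

Total: 1117.35 + 771.33 = 1888.68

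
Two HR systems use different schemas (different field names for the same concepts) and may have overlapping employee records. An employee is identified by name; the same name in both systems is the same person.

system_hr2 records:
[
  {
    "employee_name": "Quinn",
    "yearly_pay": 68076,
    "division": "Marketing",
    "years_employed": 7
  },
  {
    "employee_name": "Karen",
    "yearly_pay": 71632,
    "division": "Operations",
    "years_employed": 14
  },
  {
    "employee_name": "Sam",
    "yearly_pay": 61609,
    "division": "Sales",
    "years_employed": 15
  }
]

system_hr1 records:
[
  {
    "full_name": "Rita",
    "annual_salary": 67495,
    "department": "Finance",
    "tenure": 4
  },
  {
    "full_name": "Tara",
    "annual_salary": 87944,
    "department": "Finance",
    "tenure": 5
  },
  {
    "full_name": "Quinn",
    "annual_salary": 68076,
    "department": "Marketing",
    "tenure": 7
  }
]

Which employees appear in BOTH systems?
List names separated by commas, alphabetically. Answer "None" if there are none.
Quinn

Schema mapping: "employee_name" (system_hr2) = "full_name" (system_hr1) = employee name

Names in system_hr2: ['Karen', 'Quinn', 'Sam']
Names in system_hr1: ['Quinn', 'Rita', 'Tara']

Intersection: ['Quinn']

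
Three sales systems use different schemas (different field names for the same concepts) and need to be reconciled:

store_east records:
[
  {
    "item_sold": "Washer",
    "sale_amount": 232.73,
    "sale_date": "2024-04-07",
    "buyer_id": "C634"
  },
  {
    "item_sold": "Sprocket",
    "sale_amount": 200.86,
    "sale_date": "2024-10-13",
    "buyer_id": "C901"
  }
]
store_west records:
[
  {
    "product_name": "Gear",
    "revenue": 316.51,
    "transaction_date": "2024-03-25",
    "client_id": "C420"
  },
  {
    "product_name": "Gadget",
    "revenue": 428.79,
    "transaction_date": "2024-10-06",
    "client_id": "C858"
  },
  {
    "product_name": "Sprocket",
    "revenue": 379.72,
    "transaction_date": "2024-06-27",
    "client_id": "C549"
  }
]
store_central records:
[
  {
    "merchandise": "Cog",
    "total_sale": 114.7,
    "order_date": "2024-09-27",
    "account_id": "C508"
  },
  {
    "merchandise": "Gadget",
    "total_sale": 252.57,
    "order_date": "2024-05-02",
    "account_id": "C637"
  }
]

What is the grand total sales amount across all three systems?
1925.88

Schema reconciliation - all amount fields map to sale amount:

store_east (sale_amount): 433.59
store_west (revenue): 1125.02
store_central (total_sale): 367.27

Grand total: 1925.88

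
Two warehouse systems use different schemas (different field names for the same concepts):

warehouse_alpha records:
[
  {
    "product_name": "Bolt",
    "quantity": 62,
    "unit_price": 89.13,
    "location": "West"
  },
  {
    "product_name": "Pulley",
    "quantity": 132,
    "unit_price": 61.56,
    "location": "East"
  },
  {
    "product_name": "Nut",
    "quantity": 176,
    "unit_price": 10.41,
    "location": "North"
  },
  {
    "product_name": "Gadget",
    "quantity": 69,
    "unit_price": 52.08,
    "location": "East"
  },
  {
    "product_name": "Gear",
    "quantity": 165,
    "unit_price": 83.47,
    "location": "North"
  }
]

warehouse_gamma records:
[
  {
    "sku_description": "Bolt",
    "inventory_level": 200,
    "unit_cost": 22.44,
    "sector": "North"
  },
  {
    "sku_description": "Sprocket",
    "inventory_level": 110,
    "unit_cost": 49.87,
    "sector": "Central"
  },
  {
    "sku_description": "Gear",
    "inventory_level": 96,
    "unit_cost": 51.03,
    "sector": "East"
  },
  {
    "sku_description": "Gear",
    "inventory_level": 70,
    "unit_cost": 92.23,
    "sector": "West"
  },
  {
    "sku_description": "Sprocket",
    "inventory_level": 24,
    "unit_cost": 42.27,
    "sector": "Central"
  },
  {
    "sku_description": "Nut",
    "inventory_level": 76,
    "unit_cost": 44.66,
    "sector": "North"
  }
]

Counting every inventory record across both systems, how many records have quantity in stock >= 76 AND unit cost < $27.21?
2

Schema mappings:
- "quantity" (warehouse_alpha) = "inventory_level" (warehouse_gamma) = quantity
- "unit_price" (warehouse_alpha) = "unit_cost" (warehouse_gamma) = unit cost

Records meeting both conditions in warehouse_alpha: 1
Records meeting both conditions in warehouse_gamma: 1

Total: 1 + 1 = 2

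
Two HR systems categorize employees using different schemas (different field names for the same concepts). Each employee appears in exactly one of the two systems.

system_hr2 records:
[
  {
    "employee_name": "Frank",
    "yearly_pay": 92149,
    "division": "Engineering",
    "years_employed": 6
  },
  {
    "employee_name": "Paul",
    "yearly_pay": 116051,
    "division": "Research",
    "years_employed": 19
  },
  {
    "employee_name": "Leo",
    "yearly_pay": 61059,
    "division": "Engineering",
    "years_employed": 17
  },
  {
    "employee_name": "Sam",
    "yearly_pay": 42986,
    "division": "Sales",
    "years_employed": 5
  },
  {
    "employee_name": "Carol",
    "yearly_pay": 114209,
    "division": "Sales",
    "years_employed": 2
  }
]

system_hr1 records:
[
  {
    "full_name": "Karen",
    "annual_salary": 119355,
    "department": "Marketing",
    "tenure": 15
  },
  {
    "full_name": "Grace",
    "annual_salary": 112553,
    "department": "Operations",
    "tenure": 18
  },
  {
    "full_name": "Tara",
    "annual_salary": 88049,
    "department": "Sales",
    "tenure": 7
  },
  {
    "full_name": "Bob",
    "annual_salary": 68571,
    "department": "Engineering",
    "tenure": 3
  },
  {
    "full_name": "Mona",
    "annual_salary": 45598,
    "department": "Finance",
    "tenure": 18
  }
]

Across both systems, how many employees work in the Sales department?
3

Schema mapping: "division" (system_hr2) = "department" (system_hr1) = department

Sales employees in system_hr2: 2
Sales employees in system_hr1: 1

Total in Sales: 2 + 1 = 3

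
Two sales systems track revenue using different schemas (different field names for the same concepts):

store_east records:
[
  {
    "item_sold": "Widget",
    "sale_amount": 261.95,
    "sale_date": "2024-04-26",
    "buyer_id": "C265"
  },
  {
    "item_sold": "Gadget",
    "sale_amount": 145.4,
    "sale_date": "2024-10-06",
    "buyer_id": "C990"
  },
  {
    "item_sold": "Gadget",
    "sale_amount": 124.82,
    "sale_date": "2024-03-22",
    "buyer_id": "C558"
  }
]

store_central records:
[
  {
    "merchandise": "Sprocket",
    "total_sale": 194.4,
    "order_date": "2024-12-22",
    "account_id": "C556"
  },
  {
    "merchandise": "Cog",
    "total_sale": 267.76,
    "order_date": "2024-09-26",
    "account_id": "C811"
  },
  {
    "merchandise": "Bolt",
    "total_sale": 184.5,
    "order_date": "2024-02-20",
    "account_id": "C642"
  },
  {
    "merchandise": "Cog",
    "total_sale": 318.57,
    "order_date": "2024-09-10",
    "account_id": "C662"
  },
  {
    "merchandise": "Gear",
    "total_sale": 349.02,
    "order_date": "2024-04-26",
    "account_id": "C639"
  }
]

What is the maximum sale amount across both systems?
349.02

Reconcile: "sale_amount" (store_east) = "total_sale" (store_central) = sale amount

Maximum in store_east: 261.95
Maximum in store_central: 349.02

Overall maximum: max(261.95, 349.02) = 349.02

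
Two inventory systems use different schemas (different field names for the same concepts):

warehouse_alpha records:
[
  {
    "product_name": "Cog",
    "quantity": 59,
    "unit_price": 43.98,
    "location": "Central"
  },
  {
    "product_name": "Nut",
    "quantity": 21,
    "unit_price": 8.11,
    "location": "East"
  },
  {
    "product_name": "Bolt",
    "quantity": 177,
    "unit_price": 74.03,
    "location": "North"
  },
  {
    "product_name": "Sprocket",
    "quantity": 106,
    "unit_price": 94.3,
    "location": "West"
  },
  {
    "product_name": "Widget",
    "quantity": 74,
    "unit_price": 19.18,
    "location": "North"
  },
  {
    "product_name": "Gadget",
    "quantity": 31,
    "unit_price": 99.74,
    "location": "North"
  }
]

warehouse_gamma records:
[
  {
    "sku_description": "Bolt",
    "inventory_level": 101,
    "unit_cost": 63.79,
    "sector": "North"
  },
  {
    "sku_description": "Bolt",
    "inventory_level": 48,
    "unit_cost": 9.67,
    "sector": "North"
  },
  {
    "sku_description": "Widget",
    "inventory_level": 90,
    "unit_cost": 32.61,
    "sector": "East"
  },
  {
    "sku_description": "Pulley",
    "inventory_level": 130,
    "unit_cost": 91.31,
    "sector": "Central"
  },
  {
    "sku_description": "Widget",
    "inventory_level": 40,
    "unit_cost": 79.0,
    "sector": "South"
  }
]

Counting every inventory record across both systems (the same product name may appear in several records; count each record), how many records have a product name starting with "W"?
3

Schema mapping: "product_name" (warehouse_alpha) = "sku_description" (warehouse_gamma) = product name

Records with product name starting with "W" in warehouse_alpha: 1
Records with product name starting with "W" in warehouse_gamma: 2

Total: 1 + 2 = 3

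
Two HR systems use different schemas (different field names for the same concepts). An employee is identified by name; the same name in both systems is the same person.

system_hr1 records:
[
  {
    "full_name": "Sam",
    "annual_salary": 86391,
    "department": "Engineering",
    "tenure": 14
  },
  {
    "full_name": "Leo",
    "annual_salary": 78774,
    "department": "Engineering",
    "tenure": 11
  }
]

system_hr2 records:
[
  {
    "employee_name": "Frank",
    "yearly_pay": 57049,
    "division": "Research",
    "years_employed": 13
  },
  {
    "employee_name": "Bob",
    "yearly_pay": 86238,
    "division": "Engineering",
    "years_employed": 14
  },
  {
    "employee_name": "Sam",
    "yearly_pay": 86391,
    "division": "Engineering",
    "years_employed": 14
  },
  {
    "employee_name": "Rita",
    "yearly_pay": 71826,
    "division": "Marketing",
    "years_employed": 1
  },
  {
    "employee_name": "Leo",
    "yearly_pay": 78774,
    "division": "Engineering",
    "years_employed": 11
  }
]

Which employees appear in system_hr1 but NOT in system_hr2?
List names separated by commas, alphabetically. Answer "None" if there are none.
None

Schema mapping: "full_name" (system_hr1) = "employee_name" (system_hr2) = employee name

Names in system_hr1: ['Leo', 'Sam']
Names in system_hr2: ['Bob', 'Frank', 'Leo', 'Rita', 'Sam']

In system_hr1 but not system_hr2: None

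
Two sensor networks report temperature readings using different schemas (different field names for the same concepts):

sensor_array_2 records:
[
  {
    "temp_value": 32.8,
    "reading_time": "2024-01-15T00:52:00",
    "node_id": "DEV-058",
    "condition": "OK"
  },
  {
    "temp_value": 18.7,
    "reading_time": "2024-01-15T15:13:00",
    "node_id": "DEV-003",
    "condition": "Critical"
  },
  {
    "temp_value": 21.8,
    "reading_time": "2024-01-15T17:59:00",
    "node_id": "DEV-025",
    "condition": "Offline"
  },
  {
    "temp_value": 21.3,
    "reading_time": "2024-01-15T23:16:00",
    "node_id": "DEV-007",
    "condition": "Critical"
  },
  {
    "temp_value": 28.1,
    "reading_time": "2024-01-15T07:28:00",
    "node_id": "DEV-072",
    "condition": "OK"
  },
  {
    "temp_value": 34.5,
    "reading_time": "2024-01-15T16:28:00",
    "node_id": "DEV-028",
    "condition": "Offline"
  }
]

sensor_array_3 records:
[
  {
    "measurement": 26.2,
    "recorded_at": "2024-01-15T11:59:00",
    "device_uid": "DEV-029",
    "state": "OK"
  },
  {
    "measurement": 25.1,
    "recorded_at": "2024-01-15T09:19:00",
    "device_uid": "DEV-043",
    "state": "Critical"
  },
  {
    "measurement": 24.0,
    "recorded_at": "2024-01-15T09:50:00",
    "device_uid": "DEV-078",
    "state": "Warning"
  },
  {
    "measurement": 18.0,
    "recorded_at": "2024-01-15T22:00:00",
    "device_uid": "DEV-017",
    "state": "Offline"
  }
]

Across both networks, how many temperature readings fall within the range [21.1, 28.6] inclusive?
6

Schema mapping: "temp_value" (sensor_array_2) = "measurement" (sensor_array_3) = temperature

Readings in [21.1, 28.6] from sensor_array_2: 3
Readings in [21.1, 28.6] from sensor_array_3: 3

Total count: 3 + 3 = 6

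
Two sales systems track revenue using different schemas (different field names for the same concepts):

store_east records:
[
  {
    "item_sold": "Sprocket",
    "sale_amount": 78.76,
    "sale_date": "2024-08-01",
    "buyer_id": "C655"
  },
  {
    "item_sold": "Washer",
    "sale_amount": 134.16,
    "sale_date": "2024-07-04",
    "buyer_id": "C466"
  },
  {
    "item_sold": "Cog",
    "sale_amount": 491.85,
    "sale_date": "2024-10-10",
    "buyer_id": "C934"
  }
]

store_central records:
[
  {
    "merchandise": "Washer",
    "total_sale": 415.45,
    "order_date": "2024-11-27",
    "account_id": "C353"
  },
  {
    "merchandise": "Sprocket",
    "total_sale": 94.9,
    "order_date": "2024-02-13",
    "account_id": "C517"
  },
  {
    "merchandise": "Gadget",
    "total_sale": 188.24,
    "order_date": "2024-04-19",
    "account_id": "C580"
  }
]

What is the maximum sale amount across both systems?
491.85

Reconcile: "sale_amount" (store_east) = "total_sale" (store_central) = sale amount

Maximum in store_east: 491.85
Maximum in store_central: 415.45

Overall maximum: max(491.85, 415.45) = 491.85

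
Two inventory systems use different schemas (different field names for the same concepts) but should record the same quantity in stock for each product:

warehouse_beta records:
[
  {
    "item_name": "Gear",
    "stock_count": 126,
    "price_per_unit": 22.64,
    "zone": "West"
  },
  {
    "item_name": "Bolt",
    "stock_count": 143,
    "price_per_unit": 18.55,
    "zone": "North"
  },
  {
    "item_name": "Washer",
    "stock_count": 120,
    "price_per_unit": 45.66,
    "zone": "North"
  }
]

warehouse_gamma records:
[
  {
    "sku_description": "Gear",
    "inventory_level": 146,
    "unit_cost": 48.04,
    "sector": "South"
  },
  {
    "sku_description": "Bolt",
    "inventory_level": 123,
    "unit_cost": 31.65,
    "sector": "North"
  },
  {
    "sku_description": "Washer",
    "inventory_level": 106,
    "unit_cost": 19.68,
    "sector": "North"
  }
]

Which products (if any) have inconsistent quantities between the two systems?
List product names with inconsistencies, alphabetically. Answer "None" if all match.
Bolt, Gear, Washer

Schema mappings:
- "item_name" (warehouse_beta) = "sku_description" (warehouse_gamma) = product name
- "stock_count" (warehouse_beta) = "inventory_level" (warehouse_gamma) = quantity

Comparison:
  Gear: 126 vs 146 - MISMATCH
  Bolt: 143 vs 123 - MISMATCH
  Washer: 120 vs 106 - MISMATCH

Products with inconsistencies: Bolt, Gear, Washer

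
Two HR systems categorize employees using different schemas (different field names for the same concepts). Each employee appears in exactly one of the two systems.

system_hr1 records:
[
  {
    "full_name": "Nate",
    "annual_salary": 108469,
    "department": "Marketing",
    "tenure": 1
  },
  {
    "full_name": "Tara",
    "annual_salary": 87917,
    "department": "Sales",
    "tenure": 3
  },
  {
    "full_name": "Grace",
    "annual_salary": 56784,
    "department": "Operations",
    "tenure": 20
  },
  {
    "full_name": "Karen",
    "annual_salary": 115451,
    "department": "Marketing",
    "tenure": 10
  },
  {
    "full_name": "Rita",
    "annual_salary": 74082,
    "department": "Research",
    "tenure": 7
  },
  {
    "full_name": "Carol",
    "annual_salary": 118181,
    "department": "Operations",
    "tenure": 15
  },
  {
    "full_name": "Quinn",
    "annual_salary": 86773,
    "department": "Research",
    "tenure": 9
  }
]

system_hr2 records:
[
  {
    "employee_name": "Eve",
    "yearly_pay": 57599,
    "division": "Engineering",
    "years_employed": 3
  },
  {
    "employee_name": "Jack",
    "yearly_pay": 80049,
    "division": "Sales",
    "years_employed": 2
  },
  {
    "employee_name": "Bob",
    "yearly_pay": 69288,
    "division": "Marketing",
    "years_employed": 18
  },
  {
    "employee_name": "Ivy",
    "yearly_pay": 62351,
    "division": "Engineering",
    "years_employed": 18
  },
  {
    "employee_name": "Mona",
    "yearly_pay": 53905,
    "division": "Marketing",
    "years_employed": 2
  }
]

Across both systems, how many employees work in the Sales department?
2

Schema mapping: "department" (system_hr1) = "division" (system_hr2) = department

Sales employees in system_hr1: 1
Sales employees in system_hr2: 1

Total in Sales: 1 + 1 = 2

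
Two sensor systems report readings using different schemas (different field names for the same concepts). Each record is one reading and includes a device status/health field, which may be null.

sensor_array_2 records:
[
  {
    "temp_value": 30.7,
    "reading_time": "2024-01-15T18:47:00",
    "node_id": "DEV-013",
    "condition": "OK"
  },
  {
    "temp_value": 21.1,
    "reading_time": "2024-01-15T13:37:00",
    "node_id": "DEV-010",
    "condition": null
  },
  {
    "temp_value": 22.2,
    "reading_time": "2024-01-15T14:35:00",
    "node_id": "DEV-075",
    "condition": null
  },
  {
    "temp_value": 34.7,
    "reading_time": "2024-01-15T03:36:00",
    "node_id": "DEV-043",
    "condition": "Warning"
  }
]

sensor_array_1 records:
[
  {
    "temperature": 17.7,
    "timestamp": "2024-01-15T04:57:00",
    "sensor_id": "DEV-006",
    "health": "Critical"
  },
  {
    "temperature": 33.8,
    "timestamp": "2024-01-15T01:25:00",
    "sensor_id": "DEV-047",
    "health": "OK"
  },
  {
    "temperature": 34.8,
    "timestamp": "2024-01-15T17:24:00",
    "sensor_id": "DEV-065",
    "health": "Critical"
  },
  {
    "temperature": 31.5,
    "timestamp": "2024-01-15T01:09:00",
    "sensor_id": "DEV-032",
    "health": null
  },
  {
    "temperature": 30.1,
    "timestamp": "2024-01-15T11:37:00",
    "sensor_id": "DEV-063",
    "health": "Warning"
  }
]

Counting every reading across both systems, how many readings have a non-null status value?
6

Schema mapping: "condition" (sensor_array_2) = "health" (sensor_array_1) = status

Non-null in sensor_array_2: 2
Non-null in sensor_array_1: 4

Total non-null: 2 + 4 = 6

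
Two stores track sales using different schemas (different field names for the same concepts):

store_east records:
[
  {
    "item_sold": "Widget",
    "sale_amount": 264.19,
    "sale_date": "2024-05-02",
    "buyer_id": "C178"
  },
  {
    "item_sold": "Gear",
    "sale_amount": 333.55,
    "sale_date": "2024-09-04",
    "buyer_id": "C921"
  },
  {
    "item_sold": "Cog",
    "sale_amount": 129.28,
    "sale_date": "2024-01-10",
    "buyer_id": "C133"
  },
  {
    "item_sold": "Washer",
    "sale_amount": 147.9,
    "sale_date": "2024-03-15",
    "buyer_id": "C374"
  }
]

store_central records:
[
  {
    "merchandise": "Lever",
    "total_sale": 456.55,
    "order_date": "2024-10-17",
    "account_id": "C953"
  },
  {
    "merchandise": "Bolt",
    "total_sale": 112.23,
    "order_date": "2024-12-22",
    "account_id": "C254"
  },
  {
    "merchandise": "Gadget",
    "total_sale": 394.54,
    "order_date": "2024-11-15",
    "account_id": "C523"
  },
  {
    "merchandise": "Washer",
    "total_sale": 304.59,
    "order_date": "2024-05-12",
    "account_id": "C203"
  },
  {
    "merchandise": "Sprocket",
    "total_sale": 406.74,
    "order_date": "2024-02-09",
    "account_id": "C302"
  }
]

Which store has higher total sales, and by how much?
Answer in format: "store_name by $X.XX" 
store_central by $799.73

Schema mapping: "sale_amount" (store_east) = "total_sale" (store_central) = sale amount

Total for store_east: 874.92
Total for store_central: 1674.65

Difference: |874.92 - 1674.65| = 799.73
store_central has higher sales by $799.73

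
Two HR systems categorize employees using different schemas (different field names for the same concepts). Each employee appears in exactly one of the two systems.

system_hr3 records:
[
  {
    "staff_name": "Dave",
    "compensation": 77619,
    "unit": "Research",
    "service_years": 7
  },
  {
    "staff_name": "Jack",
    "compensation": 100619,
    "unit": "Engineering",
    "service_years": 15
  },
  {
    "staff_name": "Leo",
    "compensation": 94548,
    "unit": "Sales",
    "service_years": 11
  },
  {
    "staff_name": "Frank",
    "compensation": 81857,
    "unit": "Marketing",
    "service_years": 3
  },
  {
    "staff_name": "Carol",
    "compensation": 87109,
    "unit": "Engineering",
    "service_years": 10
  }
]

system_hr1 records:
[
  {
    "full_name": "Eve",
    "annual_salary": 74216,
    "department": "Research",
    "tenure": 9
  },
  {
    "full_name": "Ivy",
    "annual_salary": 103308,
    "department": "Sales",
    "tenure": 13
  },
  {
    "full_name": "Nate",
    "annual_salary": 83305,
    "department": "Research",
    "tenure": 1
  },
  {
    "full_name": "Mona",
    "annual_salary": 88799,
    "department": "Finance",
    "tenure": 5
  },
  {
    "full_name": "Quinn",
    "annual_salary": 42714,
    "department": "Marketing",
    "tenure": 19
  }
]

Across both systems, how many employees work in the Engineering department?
2

Schema mapping: "unit" (system_hr3) = "department" (system_hr1) = department

Engineering employees in system_hr3: 2
Engineering employees in system_hr1: 0

Total in Engineering: 2 + 0 = 2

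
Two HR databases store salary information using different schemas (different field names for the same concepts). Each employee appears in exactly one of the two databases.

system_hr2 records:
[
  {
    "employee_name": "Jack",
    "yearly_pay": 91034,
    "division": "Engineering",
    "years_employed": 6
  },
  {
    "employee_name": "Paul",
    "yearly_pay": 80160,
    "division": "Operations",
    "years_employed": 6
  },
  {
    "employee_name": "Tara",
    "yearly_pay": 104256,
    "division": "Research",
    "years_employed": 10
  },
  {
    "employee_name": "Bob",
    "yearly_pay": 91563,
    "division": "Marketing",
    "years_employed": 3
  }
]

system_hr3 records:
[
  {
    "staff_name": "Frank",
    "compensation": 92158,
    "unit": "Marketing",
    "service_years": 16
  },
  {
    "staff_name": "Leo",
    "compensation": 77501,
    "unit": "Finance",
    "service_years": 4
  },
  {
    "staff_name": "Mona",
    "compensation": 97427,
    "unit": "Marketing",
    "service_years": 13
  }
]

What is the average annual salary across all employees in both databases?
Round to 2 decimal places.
90585.57

Schema mapping: "yearly_pay" (system_hr2) = "compensation" (system_hr3) = annual salary

All salaries: [91034, 80160, 104256, 91563, 92158, 77501, 97427]
Sum: 634099
Count: 7
Average: 634099 / 7 = 90585.57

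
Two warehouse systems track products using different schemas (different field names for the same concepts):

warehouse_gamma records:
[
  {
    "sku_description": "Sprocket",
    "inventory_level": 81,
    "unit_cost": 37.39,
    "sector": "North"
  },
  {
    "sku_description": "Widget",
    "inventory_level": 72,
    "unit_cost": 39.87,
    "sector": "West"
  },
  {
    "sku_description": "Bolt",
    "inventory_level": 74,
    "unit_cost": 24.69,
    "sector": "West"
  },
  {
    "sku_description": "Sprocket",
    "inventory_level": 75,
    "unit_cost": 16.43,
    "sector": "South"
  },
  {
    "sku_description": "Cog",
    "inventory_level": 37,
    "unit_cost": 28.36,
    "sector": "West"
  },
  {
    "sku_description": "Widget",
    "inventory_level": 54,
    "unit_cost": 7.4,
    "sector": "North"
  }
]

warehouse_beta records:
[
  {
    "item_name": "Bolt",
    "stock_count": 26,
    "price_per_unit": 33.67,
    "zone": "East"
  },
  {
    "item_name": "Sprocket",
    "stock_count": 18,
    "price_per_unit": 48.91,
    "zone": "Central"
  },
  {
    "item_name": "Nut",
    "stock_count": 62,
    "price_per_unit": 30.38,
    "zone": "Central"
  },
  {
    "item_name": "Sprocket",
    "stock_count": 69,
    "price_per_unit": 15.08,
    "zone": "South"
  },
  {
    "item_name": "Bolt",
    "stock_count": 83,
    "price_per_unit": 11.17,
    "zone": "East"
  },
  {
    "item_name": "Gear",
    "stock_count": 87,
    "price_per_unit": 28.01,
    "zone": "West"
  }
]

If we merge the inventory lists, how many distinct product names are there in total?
6

Schema mapping: "sku_description" (warehouse_gamma) = "item_name" (warehouse_beta) = product name

Products in warehouse_gamma: ['Bolt', 'Cog', 'Sprocket', 'Widget']
Products in warehouse_beta: ['Bolt', 'Gear', 'Nut', 'Sprocket']

Union (unique products): ['Bolt', 'Cog', 'Gear', 'Nut', 'Sprocket', 'Widget']
Count: 6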